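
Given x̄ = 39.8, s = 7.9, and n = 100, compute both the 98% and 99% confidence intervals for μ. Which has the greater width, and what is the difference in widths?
99% CI is wider by 0.41

df = 99
98% CI: t* = 2.365, (37.93, 41.67), width = 2 · t* · s/√n = 3.74
99% CI: t* = 2.626, (37.73, 41.87), width = 2 · t* · s/√n = 4.15

The 99% CI is wider by 4.15 - 3.74 = 0.41.
Higher confidence requires a wider interval.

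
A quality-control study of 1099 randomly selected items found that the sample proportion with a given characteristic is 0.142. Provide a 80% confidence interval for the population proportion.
(0.129, 0.155)

Proportion CI:
SE = √(p̂(1-p̂)/n) = √(0.142 · 0.858 / 1099) = 0.01053

z* = 1.282
Margin = z* · SE = 1.282 · 0.01053 = 0.0135

CI: 0.142 ± 0.0135 = (0.129, 0.155)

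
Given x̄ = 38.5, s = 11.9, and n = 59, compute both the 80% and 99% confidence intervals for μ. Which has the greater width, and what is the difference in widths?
99% CI is wider by 4.23

df = 58
80% CI: t* = 1.296, (36.49, 40.51), width = 2 · t* · s/√n = 4.02
99% CI: t* = 2.663, (34.37, 42.63), width = 2 · t* · s/√n = 8.25

The 99% CI is wider by 8.25 - 4.02 = 4.23.
Higher confidence requires a wider interval.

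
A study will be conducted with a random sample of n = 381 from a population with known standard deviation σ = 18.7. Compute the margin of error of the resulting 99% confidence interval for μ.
Margin of error = 2.47

Margin of error = z* · σ/√n
= 2.576 · 18.7/√381
= 2.576 · 18.7/19.5192
= 2.47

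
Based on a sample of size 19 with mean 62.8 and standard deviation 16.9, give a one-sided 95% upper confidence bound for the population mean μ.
μ ≤ 69.52

Upper bound (one-sided):
t* = 1.734 (one-sided for 95%)
Upper bound = x̄ + t* · s/√n = 62.8 + 1.734 · 16.9/√19 = 69.52

We are 95% confident that μ ≤ 69.52.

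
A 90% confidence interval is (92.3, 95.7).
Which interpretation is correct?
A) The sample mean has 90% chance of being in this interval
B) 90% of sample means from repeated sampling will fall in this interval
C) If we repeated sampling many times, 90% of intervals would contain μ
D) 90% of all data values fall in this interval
C

A) Wrong — x̄ is observed and sits in the interval by construction.
B) Wrong — coverage applies to intervals containing μ, not to future x̄ values.
C) Correct — this is the frequentist long-run coverage interpretation.
D) Wrong — a CI is about the parameter μ, not individual data values.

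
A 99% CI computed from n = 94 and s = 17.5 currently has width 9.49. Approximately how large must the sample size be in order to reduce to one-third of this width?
n ≈ 846

CI width ∝ 1/√n
To reduce width by factor 3, need √n to grow by 3 → need 3² = 9 times as many samples.

Current: n = 94, width = 9.49
New: n = 846, width ≈ 3.11

Width reduced by factor of 9.49/3.11 = 3.05.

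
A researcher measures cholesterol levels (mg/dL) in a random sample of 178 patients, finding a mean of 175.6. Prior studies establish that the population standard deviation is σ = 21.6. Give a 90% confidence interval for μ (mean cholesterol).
(172.94, 178.26)

z-interval (σ known):
z* = 1.645 for 90% confidence

Margin of error = z* · σ/√n = 1.645 · 21.6/√178 = 2.66

CI: (175.6 - 2.66, 175.6 + 2.66) = (172.94, 178.26)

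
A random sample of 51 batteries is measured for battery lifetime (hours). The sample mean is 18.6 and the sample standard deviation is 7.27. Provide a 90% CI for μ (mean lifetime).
(16.89, 20.31)

t-interval (σ unknown):
df = n - 1 = 50
t* = 1.676 for 90% confidence

Margin of error = t* · s/√n = 1.676 · 7.27/√51 = 1.71

CI: (16.89, 20.31)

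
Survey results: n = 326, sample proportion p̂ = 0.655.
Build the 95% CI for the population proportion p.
(0.603, 0.707)

Proportion CI:
SE = √(p̂(1-p̂)/n) = √(0.655 · 0.345 / 326) = 0.02633

z* = 1.960
Margin = z* · SE = 1.960 · 0.02633 = 0.0516

CI: 0.655 ± 0.0516 = (0.603, 0.707)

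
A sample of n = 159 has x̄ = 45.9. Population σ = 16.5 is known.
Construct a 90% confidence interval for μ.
(43.75, 48.05)

z-interval (σ known):
z* = 1.645 for 90% confidence

Margin of error = z* · σ/√n = 1.645 · 16.5/√159 = 2.15

CI: (45.9 - 2.15, 45.9 + 2.15) = (43.75, 48.05)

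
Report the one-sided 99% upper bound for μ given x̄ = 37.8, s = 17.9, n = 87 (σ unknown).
μ ≤ 42.35

Upper bound (one-sided):
t* = 2.370 (one-sided for 99%)
Upper bound = x̄ + t* · s/√n = 37.8 + 2.370 · 17.9/√87 = 42.35

We are 99% confident that μ ≤ 42.35.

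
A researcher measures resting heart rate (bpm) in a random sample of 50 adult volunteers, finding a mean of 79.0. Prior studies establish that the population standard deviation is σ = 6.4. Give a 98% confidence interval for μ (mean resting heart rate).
(76.89, 81.11)

z-interval (σ known):
z* = 2.326 for 98% confidence

Margin of error = z* · σ/√n = 2.326 · 6.4/√50 = 2.11

CI: (79.0 - 2.11, 79.0 + 2.11) = (76.89, 81.11)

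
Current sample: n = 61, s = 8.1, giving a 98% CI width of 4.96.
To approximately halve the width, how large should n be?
n ≈ 244

CI width ∝ 1/√n
To reduce width by factor 2, need √n to grow by 2 → need 2² = 4 times as many samples.

Current: n = 61, width = 4.96
New: n = 244, width ≈ 2.43

Width reduced by factor of 4.96/2.43 = 2.04.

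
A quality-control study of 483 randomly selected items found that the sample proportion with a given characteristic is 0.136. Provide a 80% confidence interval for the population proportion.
(0.116, 0.156)

Proportion CI:
SE = √(p̂(1-p̂)/n) = √(0.136 · 0.864 / 483) = 0.01560

z* = 1.282
Margin = z* · SE = 1.282 · 0.01560 = 0.0200

CI: 0.136 ± 0.0200 = (0.116, 0.156)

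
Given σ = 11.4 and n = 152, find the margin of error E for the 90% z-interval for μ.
Margin of error = 1.52

Margin of error = z* · σ/√n
= 1.645 · 11.4/√152
= 1.645 · 11.4/12.3288
= 1.52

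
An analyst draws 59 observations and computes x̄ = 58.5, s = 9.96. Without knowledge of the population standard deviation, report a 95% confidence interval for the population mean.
(55.90, 61.10)

t-interval (σ unknown):
df = n - 1 = 58
t* = 2.002 for 95% confidence

Margin of error = t* · s/√n = 2.002 · 9.96/√59 = 2.60

CI: (55.90, 61.10)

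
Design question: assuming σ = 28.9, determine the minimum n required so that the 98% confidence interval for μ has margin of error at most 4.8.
n ≥ 197

For margin E ≤ 4.8:
n ≥ (z* · σ / E)²
n ≥ (2.326 · 28.9 / 4.8)²
n ≥ 196.12

Minimum n = 197 (rounding up)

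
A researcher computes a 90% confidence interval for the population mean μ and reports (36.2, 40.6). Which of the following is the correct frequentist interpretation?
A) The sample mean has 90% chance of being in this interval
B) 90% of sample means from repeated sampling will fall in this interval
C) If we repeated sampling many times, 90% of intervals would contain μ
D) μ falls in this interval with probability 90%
C

A) Wrong — x̄ is observed and sits in the interval by construction.
B) Wrong — coverage applies to intervals containing μ, not to future x̄ values.
C) Correct — this is the frequentist long-run coverage interpretation.
D) Wrong — μ is fixed; the randomness lives in the interval, not in μ.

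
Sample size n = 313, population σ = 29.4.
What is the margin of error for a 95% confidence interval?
Margin of error = 3.26

Margin of error = z* · σ/√n
= 1.960 · 29.4/√313
= 1.960 · 29.4/17.6918
= 3.26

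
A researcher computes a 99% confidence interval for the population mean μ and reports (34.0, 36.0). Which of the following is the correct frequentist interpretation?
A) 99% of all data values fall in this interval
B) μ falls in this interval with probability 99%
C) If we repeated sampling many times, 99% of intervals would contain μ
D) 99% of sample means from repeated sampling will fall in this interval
C

A) Wrong — a CI is about the parameter μ, not individual data values.
B) Wrong — μ is fixed; the randomness lives in the interval, not in μ.
C) Correct — this is the frequentist long-run coverage interpretation.
D) Wrong — coverage applies to intervals containing μ, not to future x̄ values.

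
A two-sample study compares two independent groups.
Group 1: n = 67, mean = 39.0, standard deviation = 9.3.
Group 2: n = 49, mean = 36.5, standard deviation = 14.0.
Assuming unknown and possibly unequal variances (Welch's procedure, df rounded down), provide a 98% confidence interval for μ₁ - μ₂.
(-2.96, 7.96)

Difference: x̄₁ - x̄₂ = 2.50
SE = √(s₁²/n₁ + s₂²/n₂) = √(9.3²/67 + 14.0²/49) = 2.3002
df = 78.07 → 78 (Welch–Satterthwaite, rounded down)
t* = 2.375

CI: 2.50 ± 2.375 · 2.3002 = 2.50 ± 5.46 = (-2.96, 7.96)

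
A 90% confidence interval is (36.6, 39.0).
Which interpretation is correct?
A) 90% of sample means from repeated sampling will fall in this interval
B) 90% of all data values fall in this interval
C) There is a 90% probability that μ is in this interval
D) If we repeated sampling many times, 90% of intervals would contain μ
D

A) Wrong — coverage applies to intervals containing μ, not to future x̄ values.
B) Wrong — a CI is about the parameter μ, not individual data values.
C) Wrong — μ is fixed; the randomness lives in the interval, not in μ.
D) Correct — this is the frequentist long-run coverage interpretation.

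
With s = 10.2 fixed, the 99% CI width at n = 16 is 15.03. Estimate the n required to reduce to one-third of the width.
n ≈ 144

CI width ∝ 1/√n
To reduce width by factor 3, need √n to grow by 3 → need 3² = 9 times as many samples.

Current: n = 16, width = 15.03
New: n = 144, width ≈ 4.44

Width reduced by factor of 15.03/4.44 = 3.39.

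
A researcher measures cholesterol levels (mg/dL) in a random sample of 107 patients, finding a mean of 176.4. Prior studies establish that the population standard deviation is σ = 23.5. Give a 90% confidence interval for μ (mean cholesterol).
(172.66, 180.14)

z-interval (σ known):
z* = 1.645 for 90% confidence

Margin of error = z* · σ/√n = 1.645 · 23.5/√107 = 3.74

CI: (176.4 - 3.74, 176.4 + 3.74) = (172.66, 180.14)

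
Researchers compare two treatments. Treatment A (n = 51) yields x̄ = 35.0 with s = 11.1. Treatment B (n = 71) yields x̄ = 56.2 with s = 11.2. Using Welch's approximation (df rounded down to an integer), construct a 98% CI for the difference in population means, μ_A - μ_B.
(-26.03, -16.37)

Difference: x̄₁ - x̄₂ = -21.20
SE = √(s₁²/n₁ + s₂²/n₂) = √(11.1²/51 + 11.2²/71) = 2.0452
df = 108.44 → 108 (Welch–Satterthwaite, rounded down)
t* = 2.361

CI: -21.20 ± 2.361 · 2.0452 = -21.20 ± 4.83 = (-26.03, -16.37)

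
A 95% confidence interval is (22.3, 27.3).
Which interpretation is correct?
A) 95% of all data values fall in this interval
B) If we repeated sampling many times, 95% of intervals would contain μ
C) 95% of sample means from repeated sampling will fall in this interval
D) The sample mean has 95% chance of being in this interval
B

A) Wrong — a CI is about the parameter μ, not individual data values.
B) Correct — this is the frequentist long-run coverage interpretation.
C) Wrong — coverage applies to intervals containing μ, not to future x̄ values.
D) Wrong — x̄ is observed and sits in the interval by construction.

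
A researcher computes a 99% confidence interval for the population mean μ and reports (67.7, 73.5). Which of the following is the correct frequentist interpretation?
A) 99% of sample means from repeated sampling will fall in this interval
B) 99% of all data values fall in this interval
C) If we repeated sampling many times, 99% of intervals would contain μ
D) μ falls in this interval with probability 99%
C

A) Wrong — coverage applies to intervals containing μ, not to future x̄ values.
B) Wrong — a CI is about the parameter μ, not individual data values.
C) Correct — this is the frequentist long-run coverage interpretation.
D) Wrong — μ is fixed; the randomness lives in the interval, not in μ.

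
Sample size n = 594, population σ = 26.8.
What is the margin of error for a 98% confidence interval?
Margin of error = 2.56

Margin of error = z* · σ/√n
= 2.326 · 26.8/√594
= 2.326 · 26.8/24.3721
= 2.56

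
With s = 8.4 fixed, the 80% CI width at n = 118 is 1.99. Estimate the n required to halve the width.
n ≈ 472

CI width ∝ 1/√n
To reduce width by factor 2, need √n to grow by 2 → need 2² = 4 times as many samples.

Current: n = 118, width = 1.99
New: n = 472, width ≈ 0.99

Width reduced by factor of 1.99/0.99 = 2.01.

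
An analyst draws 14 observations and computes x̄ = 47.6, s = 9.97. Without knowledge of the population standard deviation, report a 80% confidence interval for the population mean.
(44.00, 51.20)

t-interval (σ unknown):
df = n - 1 = 13
t* = 1.350 for 80% confidence

Margin of error = t* · s/√n = 1.350 · 9.97/√14 = 3.60

CI: (44.00, 51.20)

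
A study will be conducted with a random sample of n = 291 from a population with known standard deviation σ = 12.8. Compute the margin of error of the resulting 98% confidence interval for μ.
Margin of error = 1.75

Margin of error = z* · σ/√n
= 2.326 · 12.8/√291
= 2.326 · 12.8/17.0587
= 1.75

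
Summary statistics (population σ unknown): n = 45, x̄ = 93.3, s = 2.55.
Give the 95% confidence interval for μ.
(92.53, 94.07)

t-interval (σ unknown):
df = n - 1 = 44
t* = 2.015 for 95% confidence

Margin of error = t* · s/√n = 2.015 · 2.55/√45 = 0.77

CI: (92.53, 94.07)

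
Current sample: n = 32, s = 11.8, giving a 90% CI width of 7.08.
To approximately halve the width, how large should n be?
n ≈ 128

CI width ∝ 1/√n
To reduce width by factor 2, need √n to grow by 2 → need 2² = 4 times as many samples.

Current: n = 32, width = 7.08
New: n = 128, width ≈ 3.46

Width reduced by factor of 7.08/3.46 = 2.05.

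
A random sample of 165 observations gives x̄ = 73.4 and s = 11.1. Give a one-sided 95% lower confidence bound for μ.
μ ≥ 71.97

Lower bound (one-sided):
t* = 1.654 (one-sided for 95%)
Lower bound = x̄ - t* · s/√n = 73.4 - 1.654 · 11.1/√165 = 71.97

We are 95% confident that μ ≥ 71.97.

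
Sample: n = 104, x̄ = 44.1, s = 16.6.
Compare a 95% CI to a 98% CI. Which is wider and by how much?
98% CI is wider by 1.23

df = 103
95% CI: t* = 1.983, (40.87, 47.33), width = 2 · t* · s/√n = 6.46
98% CI: t* = 2.363, (40.25, 47.95), width = 2 · t* · s/√n = 7.69

The 98% CI is wider by 7.69 - 6.46 = 1.23.
Higher confidence requires a wider interval.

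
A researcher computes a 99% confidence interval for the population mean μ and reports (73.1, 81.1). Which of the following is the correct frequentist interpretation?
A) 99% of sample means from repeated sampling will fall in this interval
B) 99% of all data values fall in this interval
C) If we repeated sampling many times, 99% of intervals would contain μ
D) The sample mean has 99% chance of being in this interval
C

A) Wrong — coverage applies to intervals containing μ, not to future x̄ values.
B) Wrong — a CI is about the parameter μ, not individual data values.
C) Correct — this is the frequentist long-run coverage interpretation.
D) Wrong — x̄ is observed and sits in the interval by construction.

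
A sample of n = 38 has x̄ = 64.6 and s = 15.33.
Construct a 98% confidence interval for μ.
(58.55, 70.65)

t-interval (σ unknown):
df = n - 1 = 37
t* = 2.431 for 98% confidence

Margin of error = t* · s/√n = 2.431 · 15.33/√38 = 6.05

CI: (58.55, 70.65)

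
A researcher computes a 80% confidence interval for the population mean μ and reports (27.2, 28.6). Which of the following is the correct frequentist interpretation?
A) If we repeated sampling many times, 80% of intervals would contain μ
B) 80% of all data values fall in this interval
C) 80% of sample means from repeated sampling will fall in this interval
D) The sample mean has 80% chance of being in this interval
A

A) Correct — this is the frequentist long-run coverage interpretation.
B) Wrong — a CI is about the parameter μ, not individual data values.
C) Wrong — coverage applies to intervals containing μ, not to future x̄ values.
D) Wrong — x̄ is observed and sits in the interval by construction.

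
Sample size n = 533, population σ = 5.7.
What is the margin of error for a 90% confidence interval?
Margin of error = 0.41

Margin of error = z* · σ/√n
= 1.645 · 5.7/√533
= 1.645 · 5.7/23.0868
= 0.41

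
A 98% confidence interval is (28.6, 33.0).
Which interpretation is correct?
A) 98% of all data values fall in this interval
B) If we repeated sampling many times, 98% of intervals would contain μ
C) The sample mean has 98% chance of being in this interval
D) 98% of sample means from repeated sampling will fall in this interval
B

A) Wrong — a CI is about the parameter μ, not individual data values.
B) Correct — this is the frequentist long-run coverage interpretation.
C) Wrong — x̄ is observed and sits in the interval by construction.
D) Wrong — coverage applies to intervals containing μ, not to future x̄ values.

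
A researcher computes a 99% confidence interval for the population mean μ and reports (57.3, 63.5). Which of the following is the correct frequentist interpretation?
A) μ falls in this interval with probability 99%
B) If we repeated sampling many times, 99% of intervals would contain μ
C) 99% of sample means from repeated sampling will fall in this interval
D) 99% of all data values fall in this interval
B

A) Wrong — μ is fixed; the randomness lives in the interval, not in μ.
B) Correct — this is the frequentist long-run coverage interpretation.
C) Wrong — coverage applies to intervals containing μ, not to future x̄ values.
D) Wrong — a CI is about the parameter μ, not individual data values.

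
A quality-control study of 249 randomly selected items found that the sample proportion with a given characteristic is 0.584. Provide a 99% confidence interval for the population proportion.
(0.504, 0.664)

Proportion CI:
SE = √(p̂(1-p̂)/n) = √(0.584 · 0.416 / 249) = 0.03124

z* = 2.576
Margin = z* · SE = 2.576 · 0.03124 = 0.0805

CI: 0.584 ± 0.0805 = (0.504, 0.664)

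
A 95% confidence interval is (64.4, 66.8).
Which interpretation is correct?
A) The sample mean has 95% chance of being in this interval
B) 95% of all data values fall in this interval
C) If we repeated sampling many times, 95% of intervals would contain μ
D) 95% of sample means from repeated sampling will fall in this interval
C

A) Wrong — x̄ is observed and sits in the interval by construction.
B) Wrong — a CI is about the parameter μ, not individual data values.
C) Correct — this is the frequentist long-run coverage interpretation.
D) Wrong — coverage applies to intervals containing μ, not to future x̄ values.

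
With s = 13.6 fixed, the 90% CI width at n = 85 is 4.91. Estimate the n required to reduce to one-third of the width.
n ≈ 765

CI width ∝ 1/√n
To reduce width by factor 3, need √n to grow by 3 → need 3² = 9 times as many samples.

Current: n = 85, width = 4.91
New: n = 765, width ≈ 1.62

Width reduced by factor of 4.91/1.62 = 3.03.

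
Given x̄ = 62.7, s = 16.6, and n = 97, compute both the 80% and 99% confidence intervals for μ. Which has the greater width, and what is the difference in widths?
99% CI is wider by 4.51

df = 96
80% CI: t* = 1.290, (60.53, 64.87), width = 2 · t* · s/√n = 4.35
99% CI: t* = 2.628, (58.27, 67.13), width = 2 · t* · s/√n = 8.86

The 99% CI is wider by 8.86 - 4.35 = 4.51.
Higher confidence requires a wider interval.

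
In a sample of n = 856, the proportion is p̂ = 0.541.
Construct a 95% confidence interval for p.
(0.508, 0.574)

Proportion CI:
SE = √(p̂(1-p̂)/n) = √(0.541 · 0.459 / 856) = 0.01703

z* = 1.960
Margin = z* · SE = 1.960 · 0.01703 = 0.0334

CI: 0.541 ± 0.0334 = (0.508, 0.574)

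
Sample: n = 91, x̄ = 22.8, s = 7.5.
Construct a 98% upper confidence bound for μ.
μ ≤ 24.44

Upper bound (one-sided):
t* = 2.084 (one-sided for 98%)
Upper bound = x̄ + t* · s/√n = 22.8 + 2.084 · 7.5/√91 = 24.44

We are 98% confident that μ ≤ 24.44.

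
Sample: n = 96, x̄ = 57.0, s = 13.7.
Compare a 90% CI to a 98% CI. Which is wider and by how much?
98% CI is wider by 1.98

df = 95
90% CI: t* = 1.661, (54.68, 59.32), width = 2 · t* · s/√n = 4.64
98% CI: t* = 2.366, (53.69, 60.31), width = 2 · t* · s/√n = 6.62

The 98% CI is wider by 6.62 - 4.64 = 1.98.
Higher confidence requires a wider interval.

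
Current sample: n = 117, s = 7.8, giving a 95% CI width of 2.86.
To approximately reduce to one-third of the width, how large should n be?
n ≈ 1053

CI width ∝ 1/√n
To reduce width by factor 3, need √n to grow by 3 → need 3² = 9 times as many samples.

Current: n = 117, width = 2.86
New: n = 1053, width ≈ 0.94

Width reduced by factor of 2.86/0.94 = 3.04.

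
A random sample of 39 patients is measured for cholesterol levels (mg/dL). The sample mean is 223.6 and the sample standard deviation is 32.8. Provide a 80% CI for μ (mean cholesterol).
(216.75, 230.45)

t-interval (σ unknown):
df = n - 1 = 38
t* = 1.304 for 80% confidence

Margin of error = t* · s/√n = 1.304 · 32.8/√39 = 6.85

CI: (216.75, 230.45)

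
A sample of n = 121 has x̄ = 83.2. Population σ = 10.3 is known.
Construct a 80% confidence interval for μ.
(82.00, 84.40)

z-interval (σ known):
z* = 1.282 for 80% confidence

Margin of error = z* · σ/√n = 1.282 · 10.3/√121 = 1.20

CI: (83.2 - 1.20, 83.2 + 1.20) = (82.00, 84.40)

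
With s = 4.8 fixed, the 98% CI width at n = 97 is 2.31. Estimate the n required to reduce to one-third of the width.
n ≈ 873

CI width ∝ 1/√n
To reduce width by factor 3, need √n to grow by 3 → need 3² = 9 times as many samples.

Current: n = 97, width = 2.31
New: n = 873, width ≈ 0.76

Width reduced by factor of 2.31/0.76 = 3.04.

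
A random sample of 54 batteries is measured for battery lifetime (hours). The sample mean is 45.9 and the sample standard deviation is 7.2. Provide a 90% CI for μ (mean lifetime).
(44.26, 47.54)

t-interval (σ unknown):
df = n - 1 = 53
t* = 1.674 for 90% confidence

Margin of error = t* · s/√n = 1.674 · 7.2/√54 = 1.64

CI: (44.26, 47.54)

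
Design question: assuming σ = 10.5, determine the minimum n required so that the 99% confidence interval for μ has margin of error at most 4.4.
n ≥ 38

For margin E ≤ 4.4:
n ≥ (z* · σ / E)²
n ≥ (2.576 · 10.5 / 4.4)²
n ≥ 37.79

Minimum n = 38 (rounding up)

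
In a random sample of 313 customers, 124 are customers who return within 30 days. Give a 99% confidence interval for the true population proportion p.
(0.325, 0.467)

Proportion CI:
p̂ = 124/313 = 0.39617
SE = √(p̂(1-p̂)/n) = √(0.39617 · 0.60383 / 313) = 0.02765

z* = 2.576
Margin = z* · SE = 2.576 · 0.02765 = 0.0712

CI: 0.39617 ± 0.0712 = (0.325, 0.467)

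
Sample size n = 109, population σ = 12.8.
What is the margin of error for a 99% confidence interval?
Margin of error = 3.16

Margin of error = z* · σ/√n
= 2.576 · 12.8/√109
= 2.576 · 12.8/10.4403
= 3.16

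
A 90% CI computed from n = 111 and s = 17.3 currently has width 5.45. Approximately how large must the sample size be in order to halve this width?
n ≈ 444

CI width ∝ 1/√n
To reduce width by factor 2, need √n to grow by 2 → need 2² = 4 times as many samples.

Current: n = 111, width = 5.45
New: n = 444, width ≈ 2.71

Width reduced by factor of 5.45/2.71 = 2.01.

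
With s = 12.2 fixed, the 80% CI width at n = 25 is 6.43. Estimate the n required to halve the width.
n ≈ 100

CI width ∝ 1/√n
To reduce width by factor 2, need √n to grow by 2 → need 2² = 4 times as many samples.

Current: n = 25, width = 6.43
New: n = 100, width ≈ 3.15

Width reduced by factor of 6.43/3.15 = 2.04.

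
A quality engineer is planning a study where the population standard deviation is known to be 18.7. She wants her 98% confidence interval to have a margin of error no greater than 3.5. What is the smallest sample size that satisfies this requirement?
n ≥ 155

For margin E ≤ 3.5:
n ≥ (z* · σ / E)²
n ≥ (2.326 · 18.7 / 3.5)²
n ≥ 154.44

Minimum n = 155 (rounding up)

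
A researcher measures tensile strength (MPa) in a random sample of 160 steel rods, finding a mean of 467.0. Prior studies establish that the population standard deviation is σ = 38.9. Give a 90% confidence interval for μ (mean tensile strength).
(461.94, 472.06)

z-interval (σ known):
z* = 1.645 for 90% confidence

Margin of error = z* · σ/√n = 1.645 · 38.9/√160 = 5.06

CI: (467.0 - 5.06, 467.0 + 5.06) = (461.94, 472.06)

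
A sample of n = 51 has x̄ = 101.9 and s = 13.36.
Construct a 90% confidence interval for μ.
(98.76, 105.04)

t-interval (σ unknown):
df = n - 1 = 50
t* = 1.676 for 90% confidence

Margin of error = t* · s/√n = 1.676 · 13.36/√51 = 3.14

CI: (98.76, 105.04)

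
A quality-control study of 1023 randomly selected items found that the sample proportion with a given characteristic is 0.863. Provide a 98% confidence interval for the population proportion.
(0.838, 0.888)

Proportion CI:
SE = √(p̂(1-p̂)/n) = √(0.863 · 0.137 / 1023) = 0.01075

z* = 2.326
Margin = z* · SE = 2.326 · 0.01075 = 0.0250

CI: 0.863 ± 0.0250 = (0.838, 0.888)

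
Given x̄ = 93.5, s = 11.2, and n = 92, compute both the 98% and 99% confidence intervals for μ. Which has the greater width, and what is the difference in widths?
99% CI is wider by 0.61

df = 91
98% CI: t* = 2.368, (90.73, 96.27), width = 2 · t* · s/√n = 5.53
99% CI: t* = 2.631, (90.43, 96.57), width = 2 · t* · s/√n = 6.14

The 99% CI is wider by 6.14 - 5.53 = 0.61.
Higher confidence requires a wider interval.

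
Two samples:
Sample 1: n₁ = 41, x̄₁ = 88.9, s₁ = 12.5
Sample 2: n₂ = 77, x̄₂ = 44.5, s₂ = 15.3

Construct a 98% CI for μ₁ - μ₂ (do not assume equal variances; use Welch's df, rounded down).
(38.21, 50.59)

Difference: x̄₁ - x̄₂ = 44.40
SE = √(s₁²/n₁ + s₂²/n₂) = √(12.5²/41 + 15.3²/77) = 2.6175
df = 96.84 → 96 (Welch–Satterthwaite, rounded down)
t* = 2.366

CI: 44.40 ± 2.366 · 2.6175 = 44.40 ± 6.19 = (38.21, 50.59)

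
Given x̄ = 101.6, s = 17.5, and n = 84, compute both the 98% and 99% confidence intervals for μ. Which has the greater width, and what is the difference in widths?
99% CI is wider by 1.01

df = 83
98% CI: t* = 2.372, (97.07, 106.13), width = 2 · t* · s/√n = 9.06
99% CI: t* = 2.636, (96.57, 106.63), width = 2 · t* · s/√n = 10.07

The 99% CI is wider by 10.07 - 9.06 = 1.01.
Higher confidence requires a wider interval.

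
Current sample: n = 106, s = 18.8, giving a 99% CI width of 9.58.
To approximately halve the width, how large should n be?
n ≈ 424

CI width ∝ 1/√n
To reduce width by factor 2, need √n to grow by 2 → need 2² = 4 times as many samples.

Current: n = 106, width = 9.58
New: n = 424, width ≈ 4.73

Width reduced by factor of 9.58/4.73 = 2.03.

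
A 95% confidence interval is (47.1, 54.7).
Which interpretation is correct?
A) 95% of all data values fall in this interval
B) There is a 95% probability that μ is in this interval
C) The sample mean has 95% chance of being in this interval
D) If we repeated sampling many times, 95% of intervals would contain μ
D

A) Wrong — a CI is about the parameter μ, not individual data values.
B) Wrong — μ is fixed; the randomness lives in the interval, not in μ.
C) Wrong — x̄ is observed and sits in the interval by construction.
D) Correct — this is the frequentist long-run coverage interpretation.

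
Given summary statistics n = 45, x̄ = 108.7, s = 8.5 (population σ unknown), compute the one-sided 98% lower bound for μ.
μ ≥ 106.02

Lower bound (one-sided):
t* = 2.116 (one-sided for 98%)
Lower bound = x̄ - t* · s/√n = 108.7 - 2.116 · 8.5/√45 = 106.02

We are 98% confident that μ ≥ 106.02.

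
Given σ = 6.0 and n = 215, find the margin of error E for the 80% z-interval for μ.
Margin of error = 0.52

Margin of error = z* · σ/√n
= 1.282 · 6.0/√215
= 1.282 · 6.0/14.6629
= 0.52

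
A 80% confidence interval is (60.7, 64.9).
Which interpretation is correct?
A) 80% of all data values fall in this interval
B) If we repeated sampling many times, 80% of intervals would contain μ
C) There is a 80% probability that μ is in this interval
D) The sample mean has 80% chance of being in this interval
B

A) Wrong — a CI is about the parameter μ, not individual data values.
B) Correct — this is the frequentist long-run coverage interpretation.
C) Wrong — μ is fixed; the randomness lives in the interval, not in μ.
D) Wrong — x̄ is observed and sits in the interval by construction.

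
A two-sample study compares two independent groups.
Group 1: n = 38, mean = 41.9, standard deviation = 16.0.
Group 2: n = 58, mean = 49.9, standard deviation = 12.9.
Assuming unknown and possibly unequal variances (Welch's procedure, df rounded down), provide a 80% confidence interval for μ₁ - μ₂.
(-12.01, -3.99)

Difference: x̄₁ - x̄₂ = -8.00
SE = √(s₁²/n₁ + s₂²/n₂) = √(16.0²/38 + 12.9²/58) = 3.0994
df = 67.30 → 67 (Welch–Satterthwaite, rounded down)
t* = 1.294

CI: -8.00 ± 1.294 · 3.0994 = -8.00 ± 4.01 = (-12.01, -3.99)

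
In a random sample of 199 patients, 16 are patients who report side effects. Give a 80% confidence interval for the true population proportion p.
(0.056, 0.105)

Proportion CI:
p̂ = 16/199 = 0.08040
SE = √(p̂(1-p̂)/n) = √(0.08040 · 0.91960 / 199) = 0.01928

z* = 1.282
Margin = z* · SE = 1.282 · 0.01928 = 0.0247

CI: 0.08040 ± 0.0247 = (0.056, 0.105)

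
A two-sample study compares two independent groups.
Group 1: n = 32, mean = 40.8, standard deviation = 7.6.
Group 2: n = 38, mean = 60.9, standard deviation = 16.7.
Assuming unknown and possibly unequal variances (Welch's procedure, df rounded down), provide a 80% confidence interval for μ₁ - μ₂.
(-24.03, -16.17)

Difference: x̄₁ - x̄₂ = -20.10
SE = √(s₁²/n₁ + s₂²/n₂) = √(7.6²/32 + 16.7²/38) = 3.0239
df = 53.57 → 53 (Welch–Satterthwaite, rounded down)
t* = 1.298

CI: -20.10 ± 1.298 · 3.0239 = -20.10 ± 3.93 = (-24.03, -16.17)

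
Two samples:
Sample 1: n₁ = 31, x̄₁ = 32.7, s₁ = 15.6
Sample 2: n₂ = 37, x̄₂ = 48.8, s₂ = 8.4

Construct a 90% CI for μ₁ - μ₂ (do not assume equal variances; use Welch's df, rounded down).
(-21.35, -10.85)

Difference: x̄₁ - x̄₂ = -16.10
SE = √(s₁²/n₁ + s₂²/n₂) = √(15.6²/31 + 8.4²/37) = 3.1237
df = 44.17 → 44 (Welch–Satterthwaite, rounded down)
t* = 1.680

CI: -16.10 ± 1.680 · 3.1237 = -16.10 ± 5.25 = (-21.35, -10.85)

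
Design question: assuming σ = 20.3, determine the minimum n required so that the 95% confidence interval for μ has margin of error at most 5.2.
n ≥ 59

For margin E ≤ 5.2:
n ≥ (z* · σ / E)²
n ≥ (1.960 · 20.3 / 5.2)²
n ≥ 58.55

Minimum n = 59 (rounding up)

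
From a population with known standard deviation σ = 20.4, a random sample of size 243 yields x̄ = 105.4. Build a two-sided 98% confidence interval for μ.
(102.36, 108.44)

z-interval (σ known):
z* = 2.326 for 98% confidence

Margin of error = z* · σ/√n = 2.326 · 20.4/√243 = 3.04

CI: (105.4 - 3.04, 105.4 + 3.04) = (102.36, 108.44)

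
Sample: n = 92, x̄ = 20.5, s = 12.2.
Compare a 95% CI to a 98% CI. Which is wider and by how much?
98% CI is wider by 0.97

df = 91
95% CI: t* = 1.986, (17.97, 23.03), width = 2 · t* · s/√n = 5.05
98% CI: t* = 2.368, (17.49, 23.51), width = 2 · t* · s/√n = 6.02

The 98% CI is wider by 6.02 - 5.05 = 0.97.
Higher confidence requires a wider interval.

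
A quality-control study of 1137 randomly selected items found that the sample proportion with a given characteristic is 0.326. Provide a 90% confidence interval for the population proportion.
(0.303, 0.349)

Proportion CI:
SE = √(p̂(1-p̂)/n) = √(0.326 · 0.674 / 1137) = 0.01390

z* = 1.645
Margin = z* · SE = 1.645 · 0.01390 = 0.0229

CI: 0.326 ± 0.0229 = (0.303, 0.349)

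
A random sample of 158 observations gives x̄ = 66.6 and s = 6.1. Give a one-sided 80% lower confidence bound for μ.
μ ≥ 66.19

Lower bound (one-sided):
t* = 0.844 (one-sided for 80%)
Lower bound = x̄ - t* · s/√n = 66.6 - 0.844 · 6.1/√158 = 66.19

We are 80% confident that μ ≥ 66.19.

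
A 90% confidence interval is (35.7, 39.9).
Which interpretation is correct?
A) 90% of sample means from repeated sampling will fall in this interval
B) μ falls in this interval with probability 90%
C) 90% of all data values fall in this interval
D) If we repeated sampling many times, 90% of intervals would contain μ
D

A) Wrong — coverage applies to intervals containing μ, not to future x̄ values.
B) Wrong — μ is fixed; the randomness lives in the interval, not in μ.
C) Wrong — a CI is about the parameter μ, not individual data values.
D) Correct — this is the frequentist long-run coverage interpretation.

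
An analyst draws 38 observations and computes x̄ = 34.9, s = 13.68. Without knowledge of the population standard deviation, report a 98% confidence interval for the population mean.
(29.51, 40.29)

t-interval (σ unknown):
df = n - 1 = 37
t* = 2.431 for 98% confidence

Margin of error = t* · s/√n = 2.431 · 13.68/√38 = 5.39

CI: (29.51, 40.29)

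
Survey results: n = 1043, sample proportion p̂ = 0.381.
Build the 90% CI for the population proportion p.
(0.356, 0.406)

Proportion CI:
SE = √(p̂(1-p̂)/n) = √(0.381 · 0.619 / 1043) = 0.01504

z* = 1.645
Margin = z* · SE = 1.645 · 0.01504 = 0.0247

CI: 0.381 ± 0.0247 = (0.356, 0.406)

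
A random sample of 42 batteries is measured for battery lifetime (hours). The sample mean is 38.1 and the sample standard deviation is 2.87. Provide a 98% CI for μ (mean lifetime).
(37.03, 39.17)

t-interval (σ unknown):
df = n - 1 = 41
t* = 2.421 for 98% confidence

Margin of error = t* · s/√n = 2.421 · 2.87/√42 = 1.07

CI: (37.03, 39.17)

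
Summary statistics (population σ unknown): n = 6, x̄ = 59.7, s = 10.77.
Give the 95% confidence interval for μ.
(48.40, 71.00)

t-interval (σ unknown):
df = n - 1 = 5
t* = 2.571 for 95% confidence

Margin of error = t* · s/√n = 2.571 · 10.77/√6 = 11.30

CI: (48.40, 71.00)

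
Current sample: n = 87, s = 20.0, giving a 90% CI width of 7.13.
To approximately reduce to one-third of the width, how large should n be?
n ≈ 783

CI width ∝ 1/√n
To reduce width by factor 3, need √n to grow by 3 → need 3² = 9 times as many samples.

Current: n = 87, width = 7.13
New: n = 783, width ≈ 2.35

Width reduced by factor of 7.13/2.35 = 3.03.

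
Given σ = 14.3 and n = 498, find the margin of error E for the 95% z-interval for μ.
Margin of error = 1.26

Margin of error = z* · σ/√n
= 1.960 · 14.3/√498
= 1.960 · 14.3/22.3159
= 1.26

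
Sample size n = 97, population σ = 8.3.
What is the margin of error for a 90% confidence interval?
Margin of error = 1.39

Margin of error = z* · σ/√n
= 1.645 · 8.3/√97
= 1.645 · 8.3/9.8489
= 1.39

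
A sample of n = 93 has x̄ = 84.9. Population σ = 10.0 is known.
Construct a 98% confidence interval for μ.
(82.49, 87.31)

z-interval (σ known):
z* = 2.326 for 98% confidence

Margin of error = z* · σ/√n = 2.326 · 10.0/√93 = 2.41

CI: (84.9 - 2.41, 84.9 + 2.41) = (82.49, 87.31)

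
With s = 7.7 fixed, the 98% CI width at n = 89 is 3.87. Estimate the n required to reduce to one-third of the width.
n ≈ 801

CI width ∝ 1/√n
To reduce width by factor 3, need √n to grow by 3 → need 3² = 9 times as many samples.

Current: n = 89, width = 3.87
New: n = 801, width ≈ 1.27

Width reduced by factor of 3.87/1.27 = 3.05.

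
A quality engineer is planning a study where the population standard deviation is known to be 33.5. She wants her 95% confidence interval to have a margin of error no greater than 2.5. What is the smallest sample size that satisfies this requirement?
n ≥ 690

For margin E ≤ 2.5:
n ≥ (z* · σ / E)²
n ≥ (1.960 · 33.5 / 2.5)²
n ≥ 689.80

Minimum n = 690 (rounding up)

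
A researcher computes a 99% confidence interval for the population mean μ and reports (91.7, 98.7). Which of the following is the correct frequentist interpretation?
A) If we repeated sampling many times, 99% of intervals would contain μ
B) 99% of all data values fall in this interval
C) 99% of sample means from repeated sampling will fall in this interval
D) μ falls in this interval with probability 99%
A

A) Correct — this is the frequentist long-run coverage interpretation.
B) Wrong — a CI is about the parameter μ, not individual data values.
C) Wrong — coverage applies to intervals containing μ, not to future x̄ values.
D) Wrong — μ is fixed; the randomness lives in the interval, not in μ.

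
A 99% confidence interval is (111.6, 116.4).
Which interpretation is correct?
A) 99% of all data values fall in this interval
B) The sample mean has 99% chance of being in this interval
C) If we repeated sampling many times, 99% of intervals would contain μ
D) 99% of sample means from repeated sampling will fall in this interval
C

A) Wrong — a CI is about the parameter μ, not individual data values.
B) Wrong — x̄ is observed and sits in the interval by construction.
C) Correct — this is the frequentist long-run coverage interpretation.
D) Wrong — coverage applies to intervals containing μ, not to future x̄ values.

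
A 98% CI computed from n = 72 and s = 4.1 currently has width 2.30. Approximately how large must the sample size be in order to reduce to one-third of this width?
n ≈ 648

CI width ∝ 1/√n
To reduce width by factor 3, need √n to grow by 3 → need 3² = 9 times as many samples.

Current: n = 72, width = 2.30
New: n = 648, width ≈ 0.75

Width reduced by factor of 2.30/0.75 = 3.07.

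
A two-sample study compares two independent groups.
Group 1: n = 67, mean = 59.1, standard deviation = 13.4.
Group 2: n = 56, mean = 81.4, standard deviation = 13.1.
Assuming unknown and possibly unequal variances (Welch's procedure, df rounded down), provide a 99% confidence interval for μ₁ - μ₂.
(-28.57, -16.03)

Difference: x̄₁ - x̄₂ = -22.30
SE = √(s₁²/n₁ + s₂²/n₂) = √(13.4²/67 + 13.1²/56) = 2.3968
df = 118.03 → 118 (Welch–Satterthwaite, rounded down)
t* = 2.618

CI: -22.30 ± 2.618 · 2.3968 = -22.30 ± 6.27 = (-28.57, -16.03)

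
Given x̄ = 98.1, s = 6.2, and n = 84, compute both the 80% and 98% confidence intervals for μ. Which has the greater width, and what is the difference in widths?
98% CI is wider by 1.46

df = 83
80% CI: t* = 1.292, (97.23, 98.97), width = 2 · t* · s/√n = 1.75
98% CI: t* = 2.372, (96.50, 99.70), width = 2 · t* · s/√n = 3.21

The 98% CI is wider by 3.21 - 1.75 = 1.46.
Higher confidence requires a wider interval.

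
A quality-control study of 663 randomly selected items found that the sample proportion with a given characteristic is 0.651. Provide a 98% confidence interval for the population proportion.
(0.608, 0.694)

Proportion CI:
SE = √(p̂(1-p̂)/n) = √(0.651 · 0.349 / 663) = 0.01851

z* = 2.326
Margin = z* · SE = 2.326 · 0.01851 = 0.0431

CI: 0.651 ± 0.0431 = (0.608, 0.694)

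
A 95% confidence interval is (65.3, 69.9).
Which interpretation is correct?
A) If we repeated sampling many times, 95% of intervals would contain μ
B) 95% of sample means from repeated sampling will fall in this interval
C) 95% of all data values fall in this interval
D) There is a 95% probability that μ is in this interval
A

A) Correct — this is the frequentist long-run coverage interpretation.
B) Wrong — coverage applies to intervals containing μ, not to future x̄ values.
C) Wrong — a CI is about the parameter μ, not individual data values.
D) Wrong — μ is fixed; the randomness lives in the interval, not in μ.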